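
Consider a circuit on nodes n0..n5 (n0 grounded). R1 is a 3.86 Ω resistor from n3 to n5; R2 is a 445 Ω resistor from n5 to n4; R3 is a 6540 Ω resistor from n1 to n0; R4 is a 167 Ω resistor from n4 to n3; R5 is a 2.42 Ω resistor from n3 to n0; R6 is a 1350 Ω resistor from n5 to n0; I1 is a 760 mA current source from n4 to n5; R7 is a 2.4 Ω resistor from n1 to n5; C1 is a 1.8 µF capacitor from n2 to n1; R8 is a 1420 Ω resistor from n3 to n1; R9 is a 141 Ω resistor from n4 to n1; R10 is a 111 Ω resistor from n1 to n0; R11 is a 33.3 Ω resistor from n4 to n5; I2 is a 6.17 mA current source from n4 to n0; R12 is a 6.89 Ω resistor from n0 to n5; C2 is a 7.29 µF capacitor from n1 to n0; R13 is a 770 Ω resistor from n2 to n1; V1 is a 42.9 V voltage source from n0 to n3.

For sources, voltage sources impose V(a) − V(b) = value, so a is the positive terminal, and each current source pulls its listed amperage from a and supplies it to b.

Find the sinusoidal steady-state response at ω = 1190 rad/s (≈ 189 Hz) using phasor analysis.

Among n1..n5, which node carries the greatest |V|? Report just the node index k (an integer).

4

Element admittances at ω=1190 rad/s:
  Y(R1) = 0.2591+0.000j S between n3,n5
  Y(R2) = 0.002247+0.000j S between n5,n4
  Y(R3) = 0.0001529+0.000j S between n1,n0
  Y(R4) = 0.005988+0.000j S between n4,n3
  Y(R5) = 0.4132+0.000j S between n3,n0
  Y(R6) = 0.0007407+0.000j S between n5,n0
  I1: injects 0.76 A into n5 (from n4)
  Y(R7) = 0.4167+0.000j S between n1,n5
  Y(C1) = 0.000+0.002142j S between n2,n1
  Y(R8) = 0.0007042+0.000j S between n3,n1
  Y(R9) = 0.007092+0.000j S between n4,n1
  Y(R10) = 0.009009+0.000j S between n1,n0
  Y(R11) = 0.03003+0.000j S between n4,n5
  I2: injects 0.00617 A into n0 (from n4)
  Y(R12) = 0.1451+0.000j S between n0,n5
  Y(C2) = 0.000+0.008675j S between n1,n0
  Y(R13) = 0.001299+0.000j S between n2,n1
  V1: constraint V(n0)−V(n3) = 42.9
Assemble and solve the 6×6 MNA system:
  V(n1)=-26.57+1.055j  V(n2)=-26.57+1.055j  V(n3)=-42.90+0.000j  V(n4)=-45.80+0.5460j  V(n5)=-26.82+0.5355j
  i(V1)=-21.89-0.1427j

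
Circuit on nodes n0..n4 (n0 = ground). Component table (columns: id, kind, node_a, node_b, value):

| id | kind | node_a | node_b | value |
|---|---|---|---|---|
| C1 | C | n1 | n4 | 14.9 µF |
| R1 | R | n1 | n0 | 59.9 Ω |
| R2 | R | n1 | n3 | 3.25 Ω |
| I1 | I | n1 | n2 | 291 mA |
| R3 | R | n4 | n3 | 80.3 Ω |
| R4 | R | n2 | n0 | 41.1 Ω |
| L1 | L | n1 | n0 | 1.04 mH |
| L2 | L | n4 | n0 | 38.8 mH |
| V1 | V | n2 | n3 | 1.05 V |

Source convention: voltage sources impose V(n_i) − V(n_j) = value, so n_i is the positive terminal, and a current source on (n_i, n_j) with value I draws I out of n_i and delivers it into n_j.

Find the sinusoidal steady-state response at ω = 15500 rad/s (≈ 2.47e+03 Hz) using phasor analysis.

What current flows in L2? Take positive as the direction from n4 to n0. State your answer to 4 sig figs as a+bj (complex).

-0.0009129+0.0005132j A

MNA unknowns: 4 node voltages V₁..V_4 plus 1 source current (V1)
C1: Y=0.000+0.2309j on G[1,4]
R1: Y=0.01669+0.000j on G[1,0]
R2: Y=0.3077+0.000j on G[1,3]
I1: z[1]−=0.291, z[2]+=0.291
R3: Y=0.01245+0.000j on G[4,3]
R4: Y=0.02433+0.000j on G[2,0]
L1: Y=0.000-0.06203j on G[1,0]
L2: Y=0.000-0.001663j on G[4,0]
V1: row V2−V3=1.05, i_V1 at 2,3
solve → V1=-0.3108-0.5025j, V2=1.532-0.4687j, V3=0.4819-0.4687j, V4=-0.3087-0.5490j
aux → i_V1=0.2537+0.01140j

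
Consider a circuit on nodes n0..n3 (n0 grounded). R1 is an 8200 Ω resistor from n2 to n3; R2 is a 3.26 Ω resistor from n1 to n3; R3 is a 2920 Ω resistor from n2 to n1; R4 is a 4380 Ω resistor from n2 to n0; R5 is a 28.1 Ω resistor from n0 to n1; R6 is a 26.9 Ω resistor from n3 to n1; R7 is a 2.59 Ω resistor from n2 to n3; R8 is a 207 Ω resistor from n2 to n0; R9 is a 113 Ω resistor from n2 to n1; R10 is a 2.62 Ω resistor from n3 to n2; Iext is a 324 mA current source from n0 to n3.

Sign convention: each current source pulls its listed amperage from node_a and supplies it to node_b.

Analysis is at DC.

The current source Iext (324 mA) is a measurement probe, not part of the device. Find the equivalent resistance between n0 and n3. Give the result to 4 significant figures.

R_eq = 26.78 Ω

MNA unknowns: 3 node voltages V₁..V_3
R1: Y=0.0001220 on G[2,3]
R2: Y=0.3067 on G[1,3]
R3: Y=0.0003425 on G[2,1]
R4: Y=0.0002283 on G[2,0]
R5: Y=0.03559 on G[0,1]
R6: Y=0.03717 on G[3,1]
R7: Y=0.3861 on G[2,3]
R8: Y=0.004831 on G[2,0]
R9: Y=0.008850 on G[2,1]
R10: Y=0.3817 on G[3,2]
Iext: z[0]−=0.324, z[3]+=0.324
solve → V1=7.880, V2=8.611, V3=8.676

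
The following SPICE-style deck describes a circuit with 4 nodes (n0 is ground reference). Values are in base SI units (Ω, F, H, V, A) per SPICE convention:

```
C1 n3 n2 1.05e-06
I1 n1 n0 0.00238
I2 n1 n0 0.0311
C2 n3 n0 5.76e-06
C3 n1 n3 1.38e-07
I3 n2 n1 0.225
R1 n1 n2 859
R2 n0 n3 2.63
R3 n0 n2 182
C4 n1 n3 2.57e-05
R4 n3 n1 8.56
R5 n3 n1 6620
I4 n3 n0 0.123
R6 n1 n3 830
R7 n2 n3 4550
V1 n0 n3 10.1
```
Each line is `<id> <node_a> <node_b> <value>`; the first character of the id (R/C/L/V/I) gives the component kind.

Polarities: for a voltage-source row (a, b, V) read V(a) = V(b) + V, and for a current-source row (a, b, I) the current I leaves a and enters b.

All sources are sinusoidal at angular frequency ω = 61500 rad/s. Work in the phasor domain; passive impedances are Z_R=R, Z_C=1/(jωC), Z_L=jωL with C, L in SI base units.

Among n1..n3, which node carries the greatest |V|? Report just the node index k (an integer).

2

MNA unknowns: 3 node voltages V₁..V_3 plus 1 source current (V1)
C1: Y=0.000+0.06457j on G[3,2]
I1: z[1]−=0.00238, z[0]+=0.00238
I2: z[1]−=0.0311, z[0]+=0.0311
C2: Y=0.000+0.3542j on G[3,0]
C3: Y=0.000+0.008487j on G[1,3]
I3: z[2]−=0.225, z[1]+=0.225
R1: Y=0.001164+0.000j on G[1,2]
R2: Y=0.3802+0.000j on G[0,3]
R3: Y=0.005495+0.000j on G[0,2]
C4: Y=0.000+1.581j on G[1,3]
R4: Y=0.1168+0.000j on G[3,1]
R5: Y=0.0001511+0.000j on G[3,1]
I4: z[3]−=0.123, z[0]+=0.123
R6: Y=0.001205+0.000j on G[1,3]
R7: Y=0.0002198+0.000j on G[2,3]
V1: row V0−V3=10.1, i_V1 at 0,3
solve → V1=-10.09-0.1195j, V2=-10.38+2.595j, V3=-10.10+0.000j
aux → i_V1=-3.741-3.564j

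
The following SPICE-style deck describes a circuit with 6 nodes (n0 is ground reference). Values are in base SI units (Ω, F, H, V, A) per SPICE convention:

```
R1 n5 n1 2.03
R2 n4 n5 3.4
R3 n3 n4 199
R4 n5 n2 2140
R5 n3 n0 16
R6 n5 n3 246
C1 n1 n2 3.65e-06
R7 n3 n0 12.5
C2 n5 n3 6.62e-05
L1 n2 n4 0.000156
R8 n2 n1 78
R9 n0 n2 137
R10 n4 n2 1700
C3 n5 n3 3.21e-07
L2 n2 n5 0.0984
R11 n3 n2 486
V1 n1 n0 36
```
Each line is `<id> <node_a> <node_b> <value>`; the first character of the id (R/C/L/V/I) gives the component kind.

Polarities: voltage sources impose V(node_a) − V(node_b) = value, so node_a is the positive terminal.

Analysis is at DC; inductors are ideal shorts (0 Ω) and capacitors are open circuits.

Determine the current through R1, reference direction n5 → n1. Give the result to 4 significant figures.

-0.5980 A

MNA unknowns: 5 node voltages V₁..V_5 plus 3 source currents (L1, L2, V1)
R1: Y=0.4926 on G[5,1]
R2: Y=0.2941 on G[4,5]
R3: Y=0.005025 on G[3,4]
R4: Y=0.0004673 on G[5,2]
R5: Y=0.06250 on G[3,0]
R6: Y=0.004065 on G[5,3]
C1: Y=0.000 on G[1,2]
R7: Y=0.08000 on G[3,0]
C2: Y=0.000 on G[5,3]
L1: row V2−V4=0, i_L1 at 2,4
R8: Y=0.01282 on G[2,1]
R9: Y=0.007299 on G[0,2]
R10: Y=0.0005882 on G[4,2]
C3: Y=0.000 on G[5,3]
L2: row V2−V5=0, i_L2 at 2,5
R11: Y=0.002058 on G[3,2]
V1: row V1−V0=36, i_V1 at 1,0
solve → V1=36.00, V2=34.79, V3=2.524, V4=34.79, V5=34.79
aux → i_L1=0.1621, i_L2=-0.4669, i_V1=-0.6136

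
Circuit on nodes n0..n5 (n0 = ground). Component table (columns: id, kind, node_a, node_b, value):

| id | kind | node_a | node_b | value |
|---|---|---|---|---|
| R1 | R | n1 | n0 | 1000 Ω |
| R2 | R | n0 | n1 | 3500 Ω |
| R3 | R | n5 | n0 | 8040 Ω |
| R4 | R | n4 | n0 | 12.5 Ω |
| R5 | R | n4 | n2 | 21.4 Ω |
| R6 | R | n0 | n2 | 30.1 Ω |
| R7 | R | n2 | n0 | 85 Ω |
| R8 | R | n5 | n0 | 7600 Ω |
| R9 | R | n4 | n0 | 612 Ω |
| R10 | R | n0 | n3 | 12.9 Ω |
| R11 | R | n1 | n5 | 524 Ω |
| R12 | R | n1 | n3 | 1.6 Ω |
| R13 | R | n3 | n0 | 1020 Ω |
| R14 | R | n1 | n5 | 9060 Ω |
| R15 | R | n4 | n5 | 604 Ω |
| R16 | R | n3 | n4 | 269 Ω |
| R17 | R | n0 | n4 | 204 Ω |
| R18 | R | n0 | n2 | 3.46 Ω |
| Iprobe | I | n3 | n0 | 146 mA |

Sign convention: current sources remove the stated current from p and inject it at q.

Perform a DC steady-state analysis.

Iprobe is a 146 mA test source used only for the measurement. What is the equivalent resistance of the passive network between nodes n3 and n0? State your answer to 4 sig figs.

R_eq = 11.86 Ω

Element admittances at DC:
  Y(R1) = 0.001000 S between n1,n0
  Y(R2) = 0.0002857 S between n0,n1
  Y(R3) = 0.0001244 S between n5,n0
  Y(R4) = 0.08000 S between n4,n0
  Y(R5) = 0.04673 S between n4,n2
  Y(R6) = 0.03322 S between n0,n2
  Y(R7) = 0.01176 S between n2,n0
  Y(R8) = 0.0001316 S between n5,n0
  Y(R9) = 0.001634 S between n4,n0
  Y(R10) = 0.07752 S between n0,n3
  Y(R11) = 0.001908 S between n1,n5
  Y(R12) = 0.6250 S between n1,n3
  Y(R13) = 0.0009804 S between n3,n0
  Y(R14) = 0.0001104 S between n1,n5
  Y(R15) = 0.001656 S between n4,n5
  Y(R16) = 0.003717 S between n3,n4
  Y(R17) = 0.004902 S between n0,n4
  Y(R18) = 0.2890 S between n0,n2
  Iprobe: injects 0.146 A into n0 (from n3)
Assemble and solve the 5×5 MNA system:
  V(n1)=-1.725  V(n2)=-0.007338  V(n3)=-1.732  V(n4)=-0.05979  V(n5)=-0.9114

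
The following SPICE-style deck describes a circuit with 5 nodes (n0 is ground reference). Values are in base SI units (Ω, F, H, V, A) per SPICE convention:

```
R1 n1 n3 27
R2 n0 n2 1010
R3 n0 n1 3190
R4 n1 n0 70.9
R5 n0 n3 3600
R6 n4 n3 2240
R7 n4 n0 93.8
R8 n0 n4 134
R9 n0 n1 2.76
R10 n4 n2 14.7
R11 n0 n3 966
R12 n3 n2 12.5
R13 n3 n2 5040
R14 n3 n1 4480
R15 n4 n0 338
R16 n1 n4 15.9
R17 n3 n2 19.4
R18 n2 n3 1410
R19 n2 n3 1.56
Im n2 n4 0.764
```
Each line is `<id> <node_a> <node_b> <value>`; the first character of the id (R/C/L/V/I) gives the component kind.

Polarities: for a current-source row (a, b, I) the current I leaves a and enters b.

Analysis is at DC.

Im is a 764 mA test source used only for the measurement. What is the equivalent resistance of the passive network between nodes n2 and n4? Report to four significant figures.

Element admittances at DC:
  Y(R1) = 0.03704 S between n1,n3
  Y(R2) = 0.0009901 S between n0,n2
  Y(R3) = 0.0003135 S between n0,n1
  Y(R4) = 0.01410 S between n1,n0
  Y(R5) = 0.0002778 S between n0,n3
  Y(R6) = 0.0004464 S between n4,n3
  Y(R7) = 0.01066 S between n4,n0
  Y(R8) = 0.007463 S between n0,n4
  Y(R9) = 0.3623 S between n0,n1
  Y(R10) = 0.06803 S between n4,n2
  Y(R11) = 0.001035 S between n0,n3
  Y(R12) = 0.08000 S between n3,n2
  Y(R13) = 0.0001984 S between n3,n2
  Y(R14) = 0.0002232 S between n3,n1
  Y(R15) = 0.002959 S between n4,n0
  Y(R16) = 0.06289 S between n1,n4
  Y(R17) = 0.05155 S between n3,n2
  Y(R18) = 0.0007092 S between n2,n3
  Y(R19) = 0.6410 S between n2,n3
  Im: injects 0.764 A into n4 (from n2)
Assemble and solve the 4×4 MNA system:
  V(n1)=-0.1020  V(n2)=-5.667  V(n3)=-5.398  V(n4)=2.425

R_eq = 10.59 Ω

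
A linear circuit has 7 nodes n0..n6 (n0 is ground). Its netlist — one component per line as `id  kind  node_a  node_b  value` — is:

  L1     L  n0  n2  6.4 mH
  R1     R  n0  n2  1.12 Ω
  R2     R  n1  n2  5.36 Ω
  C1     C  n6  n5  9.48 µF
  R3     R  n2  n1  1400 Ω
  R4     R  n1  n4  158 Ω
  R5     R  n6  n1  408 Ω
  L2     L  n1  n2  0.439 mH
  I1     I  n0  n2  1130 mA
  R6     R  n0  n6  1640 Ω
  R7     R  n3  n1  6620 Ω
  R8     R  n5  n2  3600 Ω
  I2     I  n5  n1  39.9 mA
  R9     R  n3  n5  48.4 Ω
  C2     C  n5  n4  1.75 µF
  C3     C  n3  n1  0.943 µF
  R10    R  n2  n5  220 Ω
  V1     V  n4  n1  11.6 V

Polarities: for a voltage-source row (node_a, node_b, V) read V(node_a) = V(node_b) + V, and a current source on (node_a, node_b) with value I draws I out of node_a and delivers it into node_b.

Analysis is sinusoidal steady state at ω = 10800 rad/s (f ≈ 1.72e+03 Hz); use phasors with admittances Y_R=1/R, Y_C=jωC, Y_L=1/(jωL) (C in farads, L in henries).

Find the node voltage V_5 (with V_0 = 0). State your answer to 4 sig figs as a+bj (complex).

7.475+4.131j V

MNA unknowns: 6 node voltages V₁..V_6 plus 1 source current (V1)
L1: Y=0.000-0.01447j on G[0,2]
R1: Y=0.8929+0.000j on G[0,2]
R2: Y=0.1866+0.000j on G[1,2]
C1: Y=0.000+0.1024j on G[6,5]
R3: Y=0.0007143+0.000j on G[2,1]
R4: Y=0.006329+0.000j on G[1,4]
R5: Y=0.002451+0.000j on G[6,1]
L2: Y=0.000-0.2109j on G[1,2]
I1: z[0]−=1.13, z[2]+=1.13
R6: Y=0.0006098+0.000j on G[0,6]
R7: Y=0.0001511+0.000j on G[3,1]
R8: Y=0.0002778+0.000j on G[5,2]
I2: z[5]−=0.0399, z[1]+=0.0399
R9: Y=0.02066+0.000j on G[3,5]
C2: Y=0.000+0.01890j on G[5,4]
C3: Y=0.000+0.01018j on G[3,1]
R10: Y=0.004545+0.000j on G[2,5]
V1: row V4−V1=11.6, i_V1 at 4,1
solve → V1=1.239-0.1268j, V2=1.260+0.01747j, V3=7.902+0.8396j, V4=12.84-0.1268j, V5=7.475+4.131j, V6=7.342+4.321j
aux → i_V1=-0.1539-0.1014j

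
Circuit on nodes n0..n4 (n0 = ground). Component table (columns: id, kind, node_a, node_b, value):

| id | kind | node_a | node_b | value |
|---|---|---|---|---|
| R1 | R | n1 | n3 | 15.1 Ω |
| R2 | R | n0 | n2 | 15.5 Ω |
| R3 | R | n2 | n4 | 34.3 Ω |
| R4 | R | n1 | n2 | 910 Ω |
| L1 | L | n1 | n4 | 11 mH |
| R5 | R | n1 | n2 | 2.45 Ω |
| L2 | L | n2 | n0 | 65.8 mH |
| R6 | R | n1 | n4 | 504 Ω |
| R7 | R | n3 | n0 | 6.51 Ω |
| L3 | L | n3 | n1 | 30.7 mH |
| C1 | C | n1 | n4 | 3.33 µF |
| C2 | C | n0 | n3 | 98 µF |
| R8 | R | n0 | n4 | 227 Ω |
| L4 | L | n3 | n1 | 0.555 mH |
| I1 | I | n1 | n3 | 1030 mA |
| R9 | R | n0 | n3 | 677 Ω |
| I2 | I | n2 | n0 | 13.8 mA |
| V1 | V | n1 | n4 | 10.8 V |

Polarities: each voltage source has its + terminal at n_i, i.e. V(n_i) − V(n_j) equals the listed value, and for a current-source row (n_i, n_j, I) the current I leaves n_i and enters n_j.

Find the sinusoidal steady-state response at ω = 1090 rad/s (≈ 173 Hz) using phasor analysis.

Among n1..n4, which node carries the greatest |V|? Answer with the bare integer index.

Element admittances at ω=1090 rad/s:
  Y(R1) = 0.06623+0.000j S between n1,n3
  Y(R2) = 0.06452+0.000j S between n0,n2
  Y(R3) = 0.02915+0.000j S between n2,n4
  Y(R4) = 0.001099+0.000j S between n1,n2
  Y(L1) = 0.000-0.08340j S between n1,n4
  Y(R5) = 0.4082+0.000j S between n1,n2
  Y(L2) = 0.000-0.01394j S between n2,n0
  Y(R6) = 0.001984+0.000j S between n1,n4
  Y(R7) = 0.1536+0.000j S between n3,n0
  Y(L3) = 0.000-0.02988j S between n3,n1
  Y(C1) = 0.000+0.003630j S between n1,n4
  Y(C2) = 0.000+0.1068j S between n0,n3
  Y(R8) = 0.004405+0.000j S between n0,n4
  Y(L4) = 0.000-1.653j S between n3,n1
  I1: injects 1.03 A into n3 (from n1)
  Y(R9) = 0.001477+0.000j S between n0,n3
  I2: injects 0.0138 A into n0 (from n2)
  V1: constraint V(n1)−V(n4) = 10.8
Assemble and solve the 5×5 MNA system:
  V(n1)=0.3310-0.6166j  V(n2)=-0.3498-0.5472j  V(n3)=0.3732-0.04337j  V(n4)=-10.47-0.6166j
  i(V1)=-0.3626+0.8568j

4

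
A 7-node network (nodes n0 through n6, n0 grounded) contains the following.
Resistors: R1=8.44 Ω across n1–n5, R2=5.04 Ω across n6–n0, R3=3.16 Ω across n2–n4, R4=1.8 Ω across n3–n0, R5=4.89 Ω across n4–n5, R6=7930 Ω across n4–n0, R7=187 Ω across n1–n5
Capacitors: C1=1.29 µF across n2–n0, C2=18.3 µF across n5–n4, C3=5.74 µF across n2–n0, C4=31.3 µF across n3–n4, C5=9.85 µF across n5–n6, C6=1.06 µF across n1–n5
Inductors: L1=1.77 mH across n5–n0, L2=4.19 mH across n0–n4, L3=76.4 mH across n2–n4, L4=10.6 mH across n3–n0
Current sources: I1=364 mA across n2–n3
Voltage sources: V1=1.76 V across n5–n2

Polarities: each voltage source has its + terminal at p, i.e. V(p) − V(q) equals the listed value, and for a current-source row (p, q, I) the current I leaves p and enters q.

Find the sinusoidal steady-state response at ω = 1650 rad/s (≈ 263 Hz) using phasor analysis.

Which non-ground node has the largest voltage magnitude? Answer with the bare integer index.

MNA unknowns: 6 node voltages V₁..V_6 plus 1 source current (V1)
R1: Y=0.1185+0.000j on G[1,5]
C1: Y=0.000+0.002128j on G[2,0]
C2: Y=0.000+0.03020j on G[5,4]
C3: Y=0.000+0.009471j on G[2,0]
L1: Y=0.000-0.3424j on G[5,0]
L2: Y=0.000-0.1446j on G[0,4]
R2: Y=0.1984+0.000j on G[6,0]
L3: Y=0.000-0.007933j on G[2,4]
R3: Y=0.3165+0.000j on G[2,4]
R4: Y=0.5556+0.000j on G[3,0]
C4: Y=0.000+0.05165j on G[3,4]
L4: Y=0.000-0.05718j on G[3,0]
C5: Y=0.000+0.01625j on G[5,6]
R5: Y=0.2045+0.000j on G[4,5]
R6: Y=0.0001261+0.000j on G[4,0]
C6: Y=0.000+0.001749j on G[1,5]
I1: z[2]−=0.364, z[3]+=0.364
R7: Y=0.005348+0.000j on G[1,5]
V1: row V5−V2=1.76, i_V1 at 5,2
solve → V1=0.05917-0.8811j, V2=-1.701-0.8811j, V3=0.7389-0.07108j, V4=-0.8438-0.8929j, V5=0.05917-0.8811j, V6=0.07209-0.001058j
aux → i_V1=0.1031-0.009203j

2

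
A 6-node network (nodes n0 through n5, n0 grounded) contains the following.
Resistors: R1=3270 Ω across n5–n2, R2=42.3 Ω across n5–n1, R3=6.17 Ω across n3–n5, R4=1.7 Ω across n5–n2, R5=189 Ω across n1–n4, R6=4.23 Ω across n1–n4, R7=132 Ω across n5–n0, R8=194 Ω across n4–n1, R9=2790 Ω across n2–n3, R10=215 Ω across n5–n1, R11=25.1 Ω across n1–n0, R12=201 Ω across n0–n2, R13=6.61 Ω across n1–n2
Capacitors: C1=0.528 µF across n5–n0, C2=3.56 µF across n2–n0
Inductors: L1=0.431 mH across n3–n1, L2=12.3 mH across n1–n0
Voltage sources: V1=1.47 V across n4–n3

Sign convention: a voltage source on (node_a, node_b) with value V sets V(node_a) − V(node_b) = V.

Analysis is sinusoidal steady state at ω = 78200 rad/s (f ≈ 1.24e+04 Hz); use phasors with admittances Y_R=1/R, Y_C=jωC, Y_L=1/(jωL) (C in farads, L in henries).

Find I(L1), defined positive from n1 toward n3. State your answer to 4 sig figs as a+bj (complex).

MNA unknowns: 5 node voltages V₁..V_5 plus 1 source current (V1)
R1: Y=0.0003058+0.000j on G[5,2]
R2: Y=0.02364+0.000j on G[5,1]
R3: Y=0.1621+0.000j on G[3,5]
R4: Y=0.5882+0.000j on G[5,2]
R5: Y=0.005291+0.000j on G[1,4]
C1: Y=0.000+0.04129j on G[5,0]
R6: Y=0.2364+0.000j on G[1,4]
R7: Y=0.007576+0.000j on G[5,0]
R8: Y=0.005155+0.000j on G[4,1]
R9: Y=0.0003584+0.000j on G[2,3]
C2: Y=0.000+0.2784j on G[2,0]
L1: Y=0.000-0.02967j on G[3,1]
R10: Y=0.004651+0.000j on G[5,1]
R11: Y=0.03984+0.000j on G[1,0]
L2: Y=0.000-0.001040j on G[1,0]
R12: Y=0.004975+0.000j on G[0,2]
R13: Y=0.1513+0.000j on G[1,2]
V1: row V4−V3=1.47, i_V1 at 4,3
solve → V1=0.4050+0.08208j, V2=0.005487+0.04871j, V3=-0.6829-0.01222j, V4=0.7871-0.01222j, V5=-0.1198+0.04317j
aux → i_V1=-0.09431+0.02328j

0.002798-0.03228j A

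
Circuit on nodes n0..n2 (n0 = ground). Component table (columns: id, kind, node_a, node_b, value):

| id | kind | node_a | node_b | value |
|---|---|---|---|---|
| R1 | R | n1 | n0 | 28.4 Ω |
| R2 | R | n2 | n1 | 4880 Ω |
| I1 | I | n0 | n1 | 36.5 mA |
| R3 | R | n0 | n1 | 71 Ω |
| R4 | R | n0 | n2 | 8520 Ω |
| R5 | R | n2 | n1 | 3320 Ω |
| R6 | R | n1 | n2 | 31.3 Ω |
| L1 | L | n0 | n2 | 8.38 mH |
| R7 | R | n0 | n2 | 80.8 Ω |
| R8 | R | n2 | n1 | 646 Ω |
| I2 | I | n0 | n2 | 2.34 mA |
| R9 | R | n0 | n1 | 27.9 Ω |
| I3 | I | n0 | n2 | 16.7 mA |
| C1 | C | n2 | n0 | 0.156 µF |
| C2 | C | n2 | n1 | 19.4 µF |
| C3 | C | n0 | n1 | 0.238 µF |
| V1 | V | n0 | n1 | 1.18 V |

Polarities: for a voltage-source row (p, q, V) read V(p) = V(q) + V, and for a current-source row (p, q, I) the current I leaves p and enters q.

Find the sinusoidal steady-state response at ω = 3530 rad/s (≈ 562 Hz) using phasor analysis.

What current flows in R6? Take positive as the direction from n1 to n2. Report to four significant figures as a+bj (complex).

MNA unknowns: 2 node voltages V₁..V_2 plus 1 source current (V1)
R1: Y=0.03521+0.000j on G[1,0]
R2: Y=0.0002049+0.000j on G[2,1]
I1: z[0]−=0.0365, z[1]+=0.0365
R3: Y=0.01408+0.000j on G[0,1]
R4: Y=0.0001174+0.000j on G[0,2]
R5: Y=0.0003012+0.000j on G[2,1]
R6: Y=0.03195+0.000j on G[1,2]
L1: Y=0.000-0.03381j on G[0,2]
R7: Y=0.01238+0.000j on G[0,2]
R8: Y=0.001548+0.000j on G[2,1]
I2: z[0]−=0.00234, z[2]+=0.00234
R9: Y=0.03584+0.000j on G[0,1]
I3: z[0]−=0.0167, z[2]+=0.0167
C1: Y=0.000+0.0005507j on G[2,0]
C2: Y=0.000+0.06848j on G[2,1]
C3: Y=0.000+0.0008401j on G[0,1]
V1: row V0−V1=1.18, i_V1 at 0,1
solve → V1=-1.180+0.000j, V2=-1.125-0.8859j
aux → i_V1=-0.1995+0.02534j

-0.001769+0.02830j A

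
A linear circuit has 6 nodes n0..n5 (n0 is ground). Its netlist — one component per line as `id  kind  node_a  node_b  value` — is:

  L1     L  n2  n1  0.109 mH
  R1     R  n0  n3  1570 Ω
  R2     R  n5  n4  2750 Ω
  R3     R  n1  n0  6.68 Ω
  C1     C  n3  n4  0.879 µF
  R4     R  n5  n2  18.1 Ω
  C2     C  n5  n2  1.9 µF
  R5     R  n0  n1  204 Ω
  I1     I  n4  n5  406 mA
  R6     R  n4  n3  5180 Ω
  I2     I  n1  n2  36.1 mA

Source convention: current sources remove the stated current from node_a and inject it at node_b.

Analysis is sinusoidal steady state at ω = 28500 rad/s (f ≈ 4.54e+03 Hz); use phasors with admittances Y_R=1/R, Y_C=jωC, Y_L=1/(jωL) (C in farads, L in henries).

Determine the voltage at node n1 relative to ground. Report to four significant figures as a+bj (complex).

1.665+0.01745j V

Element admittances at ω=28500 rad/s:
  Y(L1) = 0.000-0.3219j S between n2,n1
  Y(R1) = 0.0006369+0.000j S between n0,n3
  Y(R2) = 0.0003636+0.000j S between n5,n4
  Y(R3) = 0.1497+0.000j S between n1,n0
  Y(C1) = 0.000+0.02505j S between n3,n4
  Y(R4) = 0.05525+0.000j S between n5,n2
  Y(C2) = 0.000+0.05415j S between n5,n2
  Y(R5) = 0.004902+0.000j S between n0,n1
  I1: injects 0.406 A into n5 (from n4)
  Y(R6) = 0.0001931+0.000j S between n4,n3
  I2: injects 0.0361 A into n2 (from n1)
Assemble and solve the 5×5 MNA system:
  V(n1)=1.665+0.01745j  V(n2)=1.657+0.9294j  V(n3)=-404.2-4.234j  V(n4)=-404.4+6.042j  V(n5)=4.058-1.375j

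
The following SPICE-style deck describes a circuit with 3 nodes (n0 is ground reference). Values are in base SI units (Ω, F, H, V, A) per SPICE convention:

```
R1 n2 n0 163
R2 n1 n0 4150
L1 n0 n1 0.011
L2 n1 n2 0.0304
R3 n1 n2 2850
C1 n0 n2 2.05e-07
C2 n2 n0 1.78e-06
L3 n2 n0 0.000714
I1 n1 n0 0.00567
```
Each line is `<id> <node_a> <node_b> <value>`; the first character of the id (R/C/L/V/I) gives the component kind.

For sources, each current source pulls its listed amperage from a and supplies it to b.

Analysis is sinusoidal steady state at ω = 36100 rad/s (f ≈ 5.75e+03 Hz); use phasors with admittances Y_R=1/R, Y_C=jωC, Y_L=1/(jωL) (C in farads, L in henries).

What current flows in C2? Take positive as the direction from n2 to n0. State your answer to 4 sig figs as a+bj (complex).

MNA unknowns: 2 node voltages V₁..V_2
R1: Y=0.006135+0.000j on G[2,0]
R2: Y=0.0002410+0.000j on G[1,0]
L1: Y=0.000-0.002518j on G[0,1]
L2: Y=0.000-0.0009112j on G[1,2]
R3: Y=0.0003509+0.000j on G[1,2]
C1: Y=0.000+0.007400j on G[0,2]
C2: Y=0.000+0.06426j on G[2,0]
L3: Y=0.000-0.03880j on G[2,0]
I1: z[1]−=0.00567, z[0]+=0.00567
solve → V1=-0.2846-1.594j, V2=-0.01849+0.04484j

-0.002881-0.001188j A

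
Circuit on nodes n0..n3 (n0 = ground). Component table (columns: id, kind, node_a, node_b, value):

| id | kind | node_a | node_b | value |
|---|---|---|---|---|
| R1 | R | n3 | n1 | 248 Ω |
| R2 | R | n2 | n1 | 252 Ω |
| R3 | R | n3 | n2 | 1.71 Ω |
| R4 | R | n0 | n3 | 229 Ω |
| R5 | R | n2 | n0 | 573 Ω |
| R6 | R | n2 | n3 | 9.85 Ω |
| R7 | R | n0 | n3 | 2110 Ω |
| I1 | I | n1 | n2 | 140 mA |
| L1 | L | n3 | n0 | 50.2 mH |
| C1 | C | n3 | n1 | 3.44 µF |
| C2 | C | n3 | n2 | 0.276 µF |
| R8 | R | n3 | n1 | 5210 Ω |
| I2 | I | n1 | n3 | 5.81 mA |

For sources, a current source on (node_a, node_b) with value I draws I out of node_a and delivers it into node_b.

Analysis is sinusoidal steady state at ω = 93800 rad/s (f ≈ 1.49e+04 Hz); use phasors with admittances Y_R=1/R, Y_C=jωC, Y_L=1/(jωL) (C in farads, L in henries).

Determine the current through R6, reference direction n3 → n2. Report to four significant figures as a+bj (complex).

MNA unknowns: 3 node voltages V₁..V_3
R1: Y=0.004032+0.000j on G[3,1]
R2: Y=0.003968+0.000j on G[2,1]
R3: Y=0.5848+0.000j on G[3,2]
R4: Y=0.004367+0.000j on G[0,3]
R5: Y=0.001745+0.000j on G[2,0]
R6: Y=0.1015+0.000j on G[2,3]
R7: Y=0.0004739+0.000j on G[0,3]
I1: z[1]−=0.14, z[2]+=0.14
L1: Y=0.000-0.0002124j on G[3,0]
C1: Y=0.000+0.3227j on G[3,1]
C2: Y=0.000+0.02589j on G[3,2]
R8: Y=0.0001919+0.000j on G[3,1]
I2: z[1]−=0.00581, z[3]+=0.00581
solve → V1=-0.06503+0.4487j, V2=0.1486-0.005393j, V3=-0.05356-0.0004056j

-0.02053+0.0005063j A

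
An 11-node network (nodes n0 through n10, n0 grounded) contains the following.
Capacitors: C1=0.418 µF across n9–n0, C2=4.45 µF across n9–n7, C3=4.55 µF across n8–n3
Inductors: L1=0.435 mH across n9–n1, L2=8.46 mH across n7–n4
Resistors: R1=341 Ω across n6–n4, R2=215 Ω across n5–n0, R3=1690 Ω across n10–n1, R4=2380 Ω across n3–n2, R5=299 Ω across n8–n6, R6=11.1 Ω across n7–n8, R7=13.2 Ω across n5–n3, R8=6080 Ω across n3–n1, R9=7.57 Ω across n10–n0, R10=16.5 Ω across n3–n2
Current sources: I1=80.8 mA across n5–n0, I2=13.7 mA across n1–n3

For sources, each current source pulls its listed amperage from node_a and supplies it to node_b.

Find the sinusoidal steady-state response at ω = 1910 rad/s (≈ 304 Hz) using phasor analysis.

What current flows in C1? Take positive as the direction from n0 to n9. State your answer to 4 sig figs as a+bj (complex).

0.002388+0.01047j A

MNA unknowns: 10 node voltages V₁..V_10
C1: Y=0.000+0.0007984j on G[9,0]
L1: Y=0.000-1.204j on G[9,1]
R1: Y=0.002933+0.000j on G[6,4]
R2: Y=0.004651+0.000j on G[5,0]
R3: Y=0.0005917+0.000j on G[10,1]
R4: Y=0.0004202+0.000j on G[3,2]
R5: Y=0.003344+0.000j on G[8,6]
C2: Y=0.000+0.008500j on G[9,7]
R6: Y=0.09009+0.000j on G[7,8]
L2: Y=0.000-0.06189j on G[7,4]
C3: Y=0.000+0.008690j on G[8,3]
R7: Y=0.07576+0.000j on G[5,3]
R8: Y=0.0001645+0.000j on G[3,1]
R9: Y=0.1321+0.000j on G[10,0]
I1: z[5]−=0.0808, z[0]+=0.0808
R10: Y=0.06061+0.000j on G[3,2]
I2: z[1]−=0.0137, z[3]+=0.0137
solve → V1=-13.12+2.986j, V2=-15.06+1.988j, V3=-15.06+1.988j, V4=-14.12+2.532j, V5=-15.20+1.873j, V6=-14.10+2.482j, V7=-14.12+2.531j, V8=-14.08+2.438j, V9=-13.12+2.991j, V10=-0.05849+0.01331j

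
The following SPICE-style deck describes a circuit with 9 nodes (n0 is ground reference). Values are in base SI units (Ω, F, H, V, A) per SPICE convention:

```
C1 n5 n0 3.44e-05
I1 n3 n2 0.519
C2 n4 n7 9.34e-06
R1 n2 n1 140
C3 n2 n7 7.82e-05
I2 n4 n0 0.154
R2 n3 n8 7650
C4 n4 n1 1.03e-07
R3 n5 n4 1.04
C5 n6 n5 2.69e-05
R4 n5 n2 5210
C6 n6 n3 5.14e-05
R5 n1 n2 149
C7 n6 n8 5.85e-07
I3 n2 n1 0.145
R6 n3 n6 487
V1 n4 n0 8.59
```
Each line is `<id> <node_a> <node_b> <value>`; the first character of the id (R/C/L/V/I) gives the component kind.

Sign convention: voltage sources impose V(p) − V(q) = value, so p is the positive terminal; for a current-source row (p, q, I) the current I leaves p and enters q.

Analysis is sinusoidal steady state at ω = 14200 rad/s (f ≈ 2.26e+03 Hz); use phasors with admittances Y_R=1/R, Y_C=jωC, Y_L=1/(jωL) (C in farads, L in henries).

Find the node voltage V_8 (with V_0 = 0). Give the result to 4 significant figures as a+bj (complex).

6.410-1.892j V

MNA unknowns: 8 node voltages V₁..V_8 plus 1 source current (V1)
C1: Y=0.000+0.4885j on G[5,0]
I1: z[3]−=0.519, z[2]+=0.519
C2: Y=0.000+0.1326j on G[4,7]
R1: Y=0.007143+0.000j on G[2,1]
C3: Y=0.000+1.110j on G[2,7]
I2: z[4]−=0.154, z[0]+=0.154
R2: Y=0.0001307+0.000j on G[3,8]
C4: Y=0.000+0.001463j on G[4,1]
R3: Y=0.9615+0.000j on G[5,4]
C5: Y=0.000+0.3820j on G[6,5]
R4: Y=0.0001919+0.000j on G[5,2]
C6: Y=0.000+0.7299j on G[6,3]
R5: Y=0.006711+0.000j on G[1,2]
C7: Y=0.000+0.008307j on G[6,8]
I3: z[2]−=0.145, z[1]+=0.145
R6: Y=0.002053+0.000j on G[3,6]
V1: row V4−V0=8.59, i_V1 at 4,0
solve → V1=18.37-5.344j, V2=8.471-4.311j, V3=6.397-1.181j, V4=8.590+0.000j, V5=6.399-3.251j, V6=6.399-1.892j, V7=8.484-3.851j, V8=6.410-1.892j
aux → i_V1=-1.742-3.126j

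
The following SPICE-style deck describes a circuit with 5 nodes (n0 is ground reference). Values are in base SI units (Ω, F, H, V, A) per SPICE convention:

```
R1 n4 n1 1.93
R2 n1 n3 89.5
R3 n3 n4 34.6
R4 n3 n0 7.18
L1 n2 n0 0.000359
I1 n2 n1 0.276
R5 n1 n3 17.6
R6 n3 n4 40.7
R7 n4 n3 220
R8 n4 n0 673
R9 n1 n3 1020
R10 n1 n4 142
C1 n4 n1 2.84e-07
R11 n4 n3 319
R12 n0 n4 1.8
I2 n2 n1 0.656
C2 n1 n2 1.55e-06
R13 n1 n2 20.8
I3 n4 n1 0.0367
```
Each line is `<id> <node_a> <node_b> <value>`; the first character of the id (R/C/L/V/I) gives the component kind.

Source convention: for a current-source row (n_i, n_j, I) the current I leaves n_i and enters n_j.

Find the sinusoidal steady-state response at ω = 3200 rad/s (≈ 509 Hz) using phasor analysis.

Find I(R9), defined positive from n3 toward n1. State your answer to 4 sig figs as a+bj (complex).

-0.001629+9.987e-05j A

Apply KCL at each of the 4 non-ground nodes and solve the resulting linear system.
Node n1: branches {R1, R2, I1, R5, R9, R10, C1, I2, C2, R13, I3} → V_1 = 2.604-0.1600j
Node n2: branches {L1, I1, I2, C2, R13} → V_2 = -0.05759-0.9280j
Node n3: branches {R2, R3, R4, R5, R6, R7, R9, R11} → V_3 = 0.9425-0.05808j
Node n4: branches {R1, R3, R6, R7, R8, R10, C1, R11, R12, I3} → V_4 = 1.215-0.07547j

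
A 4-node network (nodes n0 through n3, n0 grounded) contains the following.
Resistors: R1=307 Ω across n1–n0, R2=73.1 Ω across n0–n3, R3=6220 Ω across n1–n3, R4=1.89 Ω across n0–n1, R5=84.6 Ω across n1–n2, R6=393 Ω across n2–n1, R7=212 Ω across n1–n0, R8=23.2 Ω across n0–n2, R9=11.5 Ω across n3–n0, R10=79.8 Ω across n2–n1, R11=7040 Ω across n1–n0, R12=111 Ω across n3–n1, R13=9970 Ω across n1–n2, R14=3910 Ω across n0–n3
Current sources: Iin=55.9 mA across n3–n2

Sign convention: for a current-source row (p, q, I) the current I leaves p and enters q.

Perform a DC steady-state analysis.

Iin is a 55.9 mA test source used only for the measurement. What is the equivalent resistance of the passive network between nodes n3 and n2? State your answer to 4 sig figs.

Element admittances at DC:
  Y(R1) = 0.003257 S between n1,n0
  Y(R2) = 0.01368 S between n0,n3
  Y(R3) = 0.0001608 S between n1,n3
  Y(R4) = 0.5291 S between n0,n1
  Y(R5) = 0.01182 S between n1,n2
  Y(R6) = 0.002545 S between n2,n1
  Y(R7) = 0.004717 S between n1,n0
  Y(R8) = 0.04310 S between n0,n2
  Y(R9) = 0.08696 S between n3,n0
  Y(R10) = 0.01253 S between n2,n1
  Y(R11) = 0.0001420 S between n1,n0
  Y(R12) = 0.009009 S between n3,n1
  Y(R13) = 0.0001003 S between n1,n2
  Y(R14) = 0.0002558 S between n0,n3
  Iin: injects 0.0559 A into n2 (from n3)
Assemble and solve the 3×3 MNA system:
  V(n1)=0.03001  V(n2)=0.8090  V(n3)=-0.5054

R_eq = 23.51 Ω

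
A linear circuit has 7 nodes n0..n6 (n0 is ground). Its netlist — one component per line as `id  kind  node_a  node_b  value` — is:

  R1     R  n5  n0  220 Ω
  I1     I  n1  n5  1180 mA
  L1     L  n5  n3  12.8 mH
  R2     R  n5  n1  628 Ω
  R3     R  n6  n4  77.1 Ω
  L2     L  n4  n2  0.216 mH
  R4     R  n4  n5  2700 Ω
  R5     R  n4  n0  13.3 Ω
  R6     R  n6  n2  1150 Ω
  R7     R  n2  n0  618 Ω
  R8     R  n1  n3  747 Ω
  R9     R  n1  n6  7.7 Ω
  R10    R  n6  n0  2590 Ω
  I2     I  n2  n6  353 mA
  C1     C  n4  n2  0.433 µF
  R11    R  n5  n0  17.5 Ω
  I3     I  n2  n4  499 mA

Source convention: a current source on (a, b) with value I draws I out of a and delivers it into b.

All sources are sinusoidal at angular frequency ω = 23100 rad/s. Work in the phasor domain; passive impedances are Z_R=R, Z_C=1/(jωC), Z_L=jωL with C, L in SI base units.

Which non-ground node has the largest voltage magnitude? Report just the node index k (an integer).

Apply KCL at each of the 6 non-ground nodes and solve the resulting linear system.
Node n1: branches {I1, R2, R8, R9} → V_1 = -62.26-2.634j
Node n2: branches {L2, R6, R7, I2, C1, I3} → V_2 = -12.20-4.808j
Node n3: branches {L1, R8} → V_3 = 5.995-26.58j
Node n4: branches {R3, L2, R4, R5, C1, I3} → V_4 = -12.15-0.2421j
Node n5: branches {R1, I1, L1, R2, R4, R11} → V_5 = 15.47+0.4364j
Node n6: branches {R3, R6, R9, R10, I2} → V_6 = -54.83-2.425j

1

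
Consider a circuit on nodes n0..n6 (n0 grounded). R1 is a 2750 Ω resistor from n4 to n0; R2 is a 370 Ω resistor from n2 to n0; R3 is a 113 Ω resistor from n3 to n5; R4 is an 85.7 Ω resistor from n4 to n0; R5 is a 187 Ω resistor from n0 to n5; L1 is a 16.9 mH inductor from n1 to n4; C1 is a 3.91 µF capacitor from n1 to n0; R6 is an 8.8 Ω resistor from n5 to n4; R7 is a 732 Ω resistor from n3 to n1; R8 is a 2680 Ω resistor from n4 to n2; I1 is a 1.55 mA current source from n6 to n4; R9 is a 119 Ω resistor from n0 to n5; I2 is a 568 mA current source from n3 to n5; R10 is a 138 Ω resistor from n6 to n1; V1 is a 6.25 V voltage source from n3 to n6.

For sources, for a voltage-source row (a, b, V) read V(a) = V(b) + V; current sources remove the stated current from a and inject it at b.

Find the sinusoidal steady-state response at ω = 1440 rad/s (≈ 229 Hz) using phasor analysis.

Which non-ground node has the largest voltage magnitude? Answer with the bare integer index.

Element admittances at ω=1440 rad/s:
  Y(R1) = 0.0003636+0.000j S between n4,n0
  Y(R2) = 0.002703+0.000j S between n2,n0
  Y(R3) = 0.008850+0.000j S between n3,n5
  Y(R4) = 0.01167+0.000j S between n4,n0
  Y(R5) = 0.005348+0.000j S between n0,n5
  Y(L1) = 0.000-0.04109j S between n1,n4
  Y(C1) = 0.000+0.005630j S between n1,n0
  Y(R6) = 0.1136+0.000j S between n5,n4
  Y(R7) = 0.001366+0.000j S between n3,n1
  Y(R8) = 0.0003731+0.000j S between n4,n2
  I1: injects 0.00155 A into n4 (from n6)
  Y(R9) = 0.008403+0.000j S between n0,n5
  I2: injects 0.568 A into n5 (from n3)
  Y(R10) = 0.007246+0.000j S between n6,n1
  V1: constraint V(n3)−V(n6) = 6.25
Assemble and solve the 7×7 MNA system:
  V(n1)=-4.181-6.812j  V(n2)=-0.3406+0.1335j  V(n3)=-32.22-2.993j  V(n4)=-2.808+1.100j  V(n5)=-0.2656+0.7231j  V(n6)=-38.47-2.993j
  i(V1)=-0.2469+0.02767j

6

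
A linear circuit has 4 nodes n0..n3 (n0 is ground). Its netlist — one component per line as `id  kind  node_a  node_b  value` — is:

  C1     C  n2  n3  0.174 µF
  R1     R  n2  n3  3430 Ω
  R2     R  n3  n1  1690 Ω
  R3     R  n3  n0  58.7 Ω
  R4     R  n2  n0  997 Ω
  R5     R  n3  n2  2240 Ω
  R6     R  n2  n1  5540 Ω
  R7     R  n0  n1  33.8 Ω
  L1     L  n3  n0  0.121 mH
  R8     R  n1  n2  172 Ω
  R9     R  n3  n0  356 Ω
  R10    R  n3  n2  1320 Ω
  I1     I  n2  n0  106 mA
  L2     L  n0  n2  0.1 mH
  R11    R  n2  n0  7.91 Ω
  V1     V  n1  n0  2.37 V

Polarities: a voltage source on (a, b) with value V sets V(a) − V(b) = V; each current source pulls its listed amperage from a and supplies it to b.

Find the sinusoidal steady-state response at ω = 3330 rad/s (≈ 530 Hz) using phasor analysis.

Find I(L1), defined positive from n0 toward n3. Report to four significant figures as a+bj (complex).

-0.001418+5.897e-05j A

Apply KCL at each of the 3 non-ground nodes and solve the resulting linear system.
Node n1: branches {R2, R6, R7, R8, V1} → V_1 = 2.370+0.000j
Node n2: branches {C1, R1, R4, R5, R6, R8, R10, I1, L2, R11} → V_2 = -0.001371-0.03051j
Node n3: branches {C1, R1, R2, R3, R5, L1, R9, R10} → V_3 = 2.376e-05+0.0005713j
Source currents: i(V1)=-0.08574-0.0001826j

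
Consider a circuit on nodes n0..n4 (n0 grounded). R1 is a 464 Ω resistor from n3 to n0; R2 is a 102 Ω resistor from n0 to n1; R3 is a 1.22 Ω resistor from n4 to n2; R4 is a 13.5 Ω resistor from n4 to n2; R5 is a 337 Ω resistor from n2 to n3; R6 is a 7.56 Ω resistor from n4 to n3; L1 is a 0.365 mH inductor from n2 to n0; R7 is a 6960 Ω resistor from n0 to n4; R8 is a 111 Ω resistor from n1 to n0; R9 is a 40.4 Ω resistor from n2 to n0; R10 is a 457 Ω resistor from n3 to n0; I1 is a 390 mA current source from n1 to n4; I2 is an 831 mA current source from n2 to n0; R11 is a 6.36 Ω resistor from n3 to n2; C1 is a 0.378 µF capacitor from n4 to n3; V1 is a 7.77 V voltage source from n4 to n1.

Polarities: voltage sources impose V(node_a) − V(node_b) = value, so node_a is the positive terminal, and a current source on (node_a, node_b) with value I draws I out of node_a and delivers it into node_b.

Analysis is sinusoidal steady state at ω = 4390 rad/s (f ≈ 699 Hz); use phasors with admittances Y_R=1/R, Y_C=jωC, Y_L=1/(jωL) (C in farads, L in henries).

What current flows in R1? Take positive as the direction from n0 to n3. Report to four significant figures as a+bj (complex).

MNA unknowns: 4 node voltages V₁..V_4 plus 1 source current (V1)
R1: Y=0.002155+0.000j on G[3,0]
R2: Y=0.009804+0.000j on G[0,1]
R3: Y=0.8197+0.000j on G[4,2]
R4: Y=0.07407+0.000j on G[4,2]
R5: Y=0.002967+0.000j on G[2,3]
R6: Y=0.1323+0.000j on G[4,3]
L1: Y=0.000-0.6241j on G[2,0]
R7: Y=0.0001437+0.000j on G[0,4]
R8: Y=0.009009+0.000j on G[1,0]
R9: Y=0.02475+0.000j on G[2,0]
R10: Y=0.002188+0.000j on G[3,0]
I1: z[1]−=0.39, z[4]+=0.39
I2: z[2]−=0.831, z[0]+=0.831
R11: Y=0.1572+0.000j on G[3,2]
C1: Y=0.000+0.001659j on G[4,3]
V1: row V4−V1=7.77, i_V1 at 4,1
solve → V1=-7.703-1.073j, V2=-0.08349-1.096j, V3=-0.01540-1.069j, V4=0.06652-1.073j
aux → i_V1=0.2451-0.02018j

3.319e-05+0.002304j A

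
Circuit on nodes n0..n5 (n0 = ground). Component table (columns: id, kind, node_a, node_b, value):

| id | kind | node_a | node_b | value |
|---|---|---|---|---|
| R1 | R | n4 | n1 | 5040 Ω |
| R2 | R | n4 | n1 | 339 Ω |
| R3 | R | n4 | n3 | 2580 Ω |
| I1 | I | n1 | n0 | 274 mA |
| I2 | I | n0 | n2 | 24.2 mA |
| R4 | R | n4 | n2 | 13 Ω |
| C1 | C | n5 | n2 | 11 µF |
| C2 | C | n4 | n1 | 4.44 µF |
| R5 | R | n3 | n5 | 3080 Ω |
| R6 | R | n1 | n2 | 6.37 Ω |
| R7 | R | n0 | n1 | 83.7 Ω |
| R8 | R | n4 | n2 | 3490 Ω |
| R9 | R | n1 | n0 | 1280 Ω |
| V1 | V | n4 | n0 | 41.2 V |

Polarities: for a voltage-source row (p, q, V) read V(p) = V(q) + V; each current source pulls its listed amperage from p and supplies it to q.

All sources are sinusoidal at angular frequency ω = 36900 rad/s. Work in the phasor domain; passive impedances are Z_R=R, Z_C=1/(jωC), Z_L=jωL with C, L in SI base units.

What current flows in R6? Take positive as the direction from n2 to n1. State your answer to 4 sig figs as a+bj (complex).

0.1036-0.2114j A

Element admittances at ω=36900 rad/s:
  Y(R1) = 0.0001984+0.000j S between n4,n1
  Y(R2) = 0.002950+0.000j S between n4,n1
  Y(R3) = 0.0003876+0.000j S between n4,n3
  I1: injects 0.274 A into n0 (from n1)
  I2: injects 0.0242 A into n2 (from n0)
  Y(R4) = 0.07692+0.000j S between n4,n2
  Y(C1) = 0.000+0.4059j S between n5,n2
  Y(C2) = 0.000+0.1638j S between n4,n1
  Y(R5) = 0.0003247+0.000j S between n3,n5
  Y(R6) = 0.1570+0.000j S between n1,n2
  Y(R7) = 0.01195+0.000j S between n0,n1
  Y(R8) = 0.0002865+0.000j S between n4,n2
  Y(R9) = 0.0007813+0.000j S between n1,n0
  V1: constraint V(n4)−V(n0) = 41.2
Assemble and solve the 6×6 MNA system:
  V(n1)=39.51+4.078j  V(n2)=40.17+2.731j  V(n3)=40.73+1.245j  V(n4)=41.20+0.000j  V(n5)=40.17+2.731j
  i(V1)=-0.7528-0.05191j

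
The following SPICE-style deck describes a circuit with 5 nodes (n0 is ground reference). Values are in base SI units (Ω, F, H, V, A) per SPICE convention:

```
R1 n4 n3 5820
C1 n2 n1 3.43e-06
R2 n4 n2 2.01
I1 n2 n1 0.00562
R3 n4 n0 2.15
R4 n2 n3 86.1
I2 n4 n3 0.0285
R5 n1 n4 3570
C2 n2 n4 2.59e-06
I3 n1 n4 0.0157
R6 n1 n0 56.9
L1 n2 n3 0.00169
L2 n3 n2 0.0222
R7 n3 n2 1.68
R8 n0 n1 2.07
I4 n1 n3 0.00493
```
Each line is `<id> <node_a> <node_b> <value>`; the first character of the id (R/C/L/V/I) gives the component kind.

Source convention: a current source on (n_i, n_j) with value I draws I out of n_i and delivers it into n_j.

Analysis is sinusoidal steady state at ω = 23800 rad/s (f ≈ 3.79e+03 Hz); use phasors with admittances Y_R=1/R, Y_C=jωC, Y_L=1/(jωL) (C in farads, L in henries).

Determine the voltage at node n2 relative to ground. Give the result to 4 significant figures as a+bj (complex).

Apply KCL at each of the 4 non-ground nodes and solve the resulting linear system.
Node n1: branches {C1, I1, R5, I3, R6, R8, I4} → V_1 = -0.02167+0.01466j
Node n2: branches {C1, R2, I1, R4, C2, L1, L2, R7} → V_2 = 0.06834-0.03612j
Node n3: branches {R1, R4, I2, L1, L2, R7, I4} → V_3 = 0.1233-0.03369j
Node n4: branches {R1, R2, R3, I2, R5, C2, I3} → V_4 = 0.02333-0.01578j

0.06834-0.03612j V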